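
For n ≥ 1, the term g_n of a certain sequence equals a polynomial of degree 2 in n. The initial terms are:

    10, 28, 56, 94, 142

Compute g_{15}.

1st diffs: 18, 28, 38, 48.
2nd diffs: 10, 10, 10 (constant).
Newton forward-difference form: g_n = 10 + 18·C(n-1,1) + 10·C(n-1,2).
At n = 15: n-1 = 14, so g_{15} = 10 + 252 + 910 = 1172.

1172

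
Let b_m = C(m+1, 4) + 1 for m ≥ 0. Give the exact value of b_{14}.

C(15, 4) = 1365, so b_{14} = 1366.

1366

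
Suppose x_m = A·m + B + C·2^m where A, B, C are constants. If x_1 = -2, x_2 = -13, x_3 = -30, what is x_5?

-112

Write the equations: A + B + 2C = -2; 2A + B + 4C = -13; 3A + B + 8C = -30.
Subtracting the first from the second: A + 2C = -11.
Subtracting the second from the third: A + 4C = -17.
Solving: C = -3, A = -5, then B = 9.
Hence x_5 = -5·5 + 9 + (-3)·32 = -112.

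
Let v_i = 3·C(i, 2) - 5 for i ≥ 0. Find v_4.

13

C(4, 2) = 6, so v_4 = 13.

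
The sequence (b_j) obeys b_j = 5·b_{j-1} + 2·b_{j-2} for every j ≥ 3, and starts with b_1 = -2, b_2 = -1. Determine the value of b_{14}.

-942960079

Applying the relation repeatedly:
b_3 = -9;  b_4 = -47;  b_5 = -253;  …;  b_{11} = -6081589;  b_{12} = -32672007;  b_{13} = -175523213;  b_{14} = -942960079.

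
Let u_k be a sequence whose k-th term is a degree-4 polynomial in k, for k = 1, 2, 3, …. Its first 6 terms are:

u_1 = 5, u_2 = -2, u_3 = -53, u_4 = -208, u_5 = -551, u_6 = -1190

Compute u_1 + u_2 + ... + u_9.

1st diffs: -7, -51, -155, -343, -639.
2nd diffs: -44, -104, -188, -296.
3rd diffs: -60, -84, -108.
4th diffs: -24, -24 (constant).
Newton forward-difference form: u_k = 5 + (-7)·C(k-1,1) + (-44)·C(k-1,2) + (-60)·C(k-1,3) + (-24)·C(k-1,4).
Continuing: -2257, -3908, -6323.
Summing k = 1..9 (9 terms) gives -14487.

-14487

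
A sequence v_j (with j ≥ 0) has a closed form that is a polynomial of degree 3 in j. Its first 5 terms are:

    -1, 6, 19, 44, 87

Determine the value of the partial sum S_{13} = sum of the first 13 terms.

6539

1st diffs: 7, 13, 25, 43.
2nd diffs: 6, 12, 18.
3rd diffs: 6, 6 (constant).
Newton forward-difference form: v_j = -1 + 7·C(j,1) + 6·C(j,2) + 6·C(j,3).
Continuing: …, 154, 251, 384, 559, …, v_{12} = 1799.
Summing j = 0..12 (13 terms) gives 6539.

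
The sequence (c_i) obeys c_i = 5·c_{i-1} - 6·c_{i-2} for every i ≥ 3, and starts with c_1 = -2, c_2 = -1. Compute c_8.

Step forward from the initial values:
c_3 = 7;  c_4 = 41;  c_5 = 163;  c_6 = 569;  c_7 = 1867;  c_8 = 5921.
(Characteristic roots are 3 and 2.)

5921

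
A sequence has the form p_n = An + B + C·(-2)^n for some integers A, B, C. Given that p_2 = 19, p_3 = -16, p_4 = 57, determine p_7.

The three given values yield: 2A + B + 4C = 19; 3A + B - 8C = -16; 4A + B + 16C = 57.
Subtracting the first from the second: A - 12C = -35.
Subtracting the second from the third: A + 24C = 73.
Solving: C = 3, A = 1, then B = 5.
Hence p_7 = 1·7 + 5 + 3·(-128) = -372.

-372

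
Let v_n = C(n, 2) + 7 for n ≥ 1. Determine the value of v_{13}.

85

C(13, 2) = 78, so v_{13} = 85.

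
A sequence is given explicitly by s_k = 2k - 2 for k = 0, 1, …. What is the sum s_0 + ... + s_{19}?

340

Over k = 0..19: Σk = 190.
Total = (2)·190 + (-2)·20 = 340.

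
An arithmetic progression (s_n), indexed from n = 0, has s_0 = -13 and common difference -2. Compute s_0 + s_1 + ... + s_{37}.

-1900

s_n = -13 + (n - 0)·(-2).
s_{37} = -87; S = 38·(-13 + (-87))/2 = -1900.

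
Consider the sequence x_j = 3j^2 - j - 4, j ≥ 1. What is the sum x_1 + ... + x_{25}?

16150

Over j = 1..25: Σj = 325, Σj² = 5525.
Total = (3)·5525 + (-1)·325 + (-4)·25 = 16150.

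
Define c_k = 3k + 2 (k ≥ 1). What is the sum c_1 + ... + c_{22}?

Over k = 1..22: Σk = 253.
Total = (3)·253 + (2)·22 = 803.

803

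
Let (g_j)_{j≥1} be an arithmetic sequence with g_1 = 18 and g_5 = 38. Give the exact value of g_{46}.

Common difference d = (38 - 18) / (5 - 1) = 5.
g_j = 18 + (j - 1)·5.
g_{46} = 18 + 45·5 = 243.

243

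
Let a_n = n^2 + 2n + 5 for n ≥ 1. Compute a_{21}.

a_{21} = 1·21^2 + 2·21 + 5 = 488.

488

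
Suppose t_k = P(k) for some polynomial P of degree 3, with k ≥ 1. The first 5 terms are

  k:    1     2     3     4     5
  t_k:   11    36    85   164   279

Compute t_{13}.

3215

1st diffs: 25, 49, 79, 115.
2nd diffs: 24, 30, 36.
3rd diffs: 6, 6 (constant).
So t_k = k^3 + 6k^2 + 4.
Evaluating at k = 13 gives t_{13} = 3215.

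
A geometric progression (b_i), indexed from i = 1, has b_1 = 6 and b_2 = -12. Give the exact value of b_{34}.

Common ratio r = -2.
b_i = 6·(-2)^(i-1).
b_{34} = 6·(-2)^33 = -51539607552.

-51539607552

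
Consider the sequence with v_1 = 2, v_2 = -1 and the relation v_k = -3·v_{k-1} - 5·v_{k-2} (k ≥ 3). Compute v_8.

-649

Applying the relation repeatedly:
v_3 = -7;  v_4 = 26;  v_5 = -43;  v_6 = -1;  v_7 = 218;  v_8 = -649.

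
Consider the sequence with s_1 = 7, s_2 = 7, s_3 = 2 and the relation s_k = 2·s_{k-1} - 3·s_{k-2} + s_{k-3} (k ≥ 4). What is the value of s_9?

27

Compute successive terms:
s_4 = -10;  s_5 = -19;  s_6 = -6;  s_7 = 35;  s_8 = 69;  s_9 = 27.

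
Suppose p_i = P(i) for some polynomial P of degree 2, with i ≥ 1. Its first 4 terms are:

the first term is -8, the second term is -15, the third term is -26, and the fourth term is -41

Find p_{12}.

1st diffs: -7, -11, -15.
2nd diffs: -4, -4 (constant).
Newton forward-difference form: p_i = -8 + (-7)·C(i-1,1) + (-4)·C(i-1,2).
At i = 12: i-1 = 11, so p_{12} = -8 - 77 - 220 = -305.

-305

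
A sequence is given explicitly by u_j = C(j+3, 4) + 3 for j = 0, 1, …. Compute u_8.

333

C(11, 4) = 330, so u_8 = 333.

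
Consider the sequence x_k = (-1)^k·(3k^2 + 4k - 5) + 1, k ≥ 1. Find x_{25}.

(-1)^25 = -1; 3k^2 + 4k - 5 at k=25 is 1970; so x_{25} = -1969.

-1969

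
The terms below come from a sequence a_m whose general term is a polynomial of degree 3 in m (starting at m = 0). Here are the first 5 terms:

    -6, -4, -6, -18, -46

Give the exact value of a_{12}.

1st diffs: 2, -2, -12, -28.
2nd diffs: -4, -10, -16.
3rd diffs: -6, -6 (constant).
So a_m = -m^3 + m^2 + 2m - 6.
Evaluating at m = 12 gives a_{12} = -1566.

-1566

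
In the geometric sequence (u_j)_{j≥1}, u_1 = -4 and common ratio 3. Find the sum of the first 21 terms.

-20920706404

u_j = (-4)·3^(j-1).
S = (-4)·(3^21 - 1)/(3 - 1) = (-4)·(10460353203 - 1)/(2) = -20920706404.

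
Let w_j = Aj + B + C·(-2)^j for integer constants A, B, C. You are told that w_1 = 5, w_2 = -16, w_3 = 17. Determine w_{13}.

The three given values yield: A + B - 2C = 5; 2A + B + 4C = -16; 3A + B - 8C = 17.
Subtracting the first from the second: A + 6C = -21.
Subtracting the second from the third: A - 12C = 33.
Solving: C = -3, A = -3, then B = 2.
Hence w_{13} = -3·13 + 2 + (-3)·(-8192) = 24539.

24539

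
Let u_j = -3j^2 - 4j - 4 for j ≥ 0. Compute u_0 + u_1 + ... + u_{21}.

Over j = 0..21: Σj = 231, Σj² = 3311.
Total = (-3)·3311 + (-4)·231 + (-4)·22 = -10945.

-10945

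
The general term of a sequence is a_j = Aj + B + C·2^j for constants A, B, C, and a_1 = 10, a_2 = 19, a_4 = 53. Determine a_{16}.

131153

At j = 1, 2, 4: A + B + 2C = 10; 2A + B + 4C = 19; 4A + B + 16C = 53.
Subtracting the first from the second: A + 2C = 9.
Subtracting the second from the third: 2A + 12C = 34.
Solving: C = 2, A = 5, then B = 1.
Hence a_{16} = 5·16 + 1 + 2·65536 = 131153.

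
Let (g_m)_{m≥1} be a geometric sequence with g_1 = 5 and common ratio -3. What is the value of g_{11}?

g_m = 5·(-3)^(m-1).
g_{11} = 5·(-3)^10 = 295245.

295245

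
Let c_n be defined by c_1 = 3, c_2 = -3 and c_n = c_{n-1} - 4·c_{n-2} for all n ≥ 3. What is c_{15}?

Applying the relation repeatedly:
c_3 = -15;  c_4 = -3;  c_5 = 57;  …;  c_{12} = -6627;  c_{13} = -11175;  c_{14} = 15333;  c_{15} = 60033.

60033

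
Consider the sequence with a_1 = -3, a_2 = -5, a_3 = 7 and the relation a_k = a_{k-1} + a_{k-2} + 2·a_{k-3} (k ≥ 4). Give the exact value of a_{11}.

-151

Step forward from the initial values:
a_4 = -4, a_5 = -7, a_6 = 3, a_7 = -12, a_8 = -23, a_9 = -29, a_{10} = -76, a_{11} = -151.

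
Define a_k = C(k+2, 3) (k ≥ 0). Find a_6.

C(8, 3) = 56, so a_6 = 56.

56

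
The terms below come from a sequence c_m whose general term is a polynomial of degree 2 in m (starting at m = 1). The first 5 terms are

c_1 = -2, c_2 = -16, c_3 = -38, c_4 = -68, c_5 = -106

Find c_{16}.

1st diffs: -14, -22, -30, -38.
2nd diffs: -8, -8, -8 (constant).
Newton forward-difference form: c_m = -2 + (-14)·C(m-1,1) + (-8)·C(m-1,2).
At m = 16: m-1 = 15, so c_{16} = -2 - 210 - 840 = -1052.

-1052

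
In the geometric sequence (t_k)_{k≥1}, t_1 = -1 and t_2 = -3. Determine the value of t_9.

-6561

Common ratio r = 3.
t_k = (-1)·3^(k-1).
t_9 = (-1)·3^8 = -6561.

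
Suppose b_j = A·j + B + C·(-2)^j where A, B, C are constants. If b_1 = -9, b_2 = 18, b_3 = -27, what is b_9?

Write the equations: A + B - 2C = -9; 2A + B + 4C = 18; 3A + B - 8C = -27.
Subtracting the first from the second: A + 6C = 27.
Subtracting the second from the third: A - 12C = -45.
Solving: C = 4, A = 3, then B = -4.
Hence b_9 = 3·9 + (-4) + 4·(-512) = -2025.

-2025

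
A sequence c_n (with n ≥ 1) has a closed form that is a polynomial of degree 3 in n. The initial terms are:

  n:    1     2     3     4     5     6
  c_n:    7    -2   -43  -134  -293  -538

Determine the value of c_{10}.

-2738

1st diffs: -9, -41, -91, -159, -245.
2nd diffs: -32, -50, -68, -86.
3rd diffs: -18, -18, -18 (constant).
So c_n = -3n^3 + 2n^2 + 6n + 2.
Evaluating at n = 10 gives c_{10} = -2738.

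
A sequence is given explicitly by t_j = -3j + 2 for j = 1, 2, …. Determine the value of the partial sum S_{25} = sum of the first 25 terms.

Over j = 1..25: Σj = 325.
Total = (-3)·325 + (2)·25 = -925.

-925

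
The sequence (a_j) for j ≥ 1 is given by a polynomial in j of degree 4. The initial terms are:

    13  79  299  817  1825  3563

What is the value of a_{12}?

48809

1st diffs: 66, 220, 518, 1008, 1738.
2nd diffs: 154, 298, 490, 730.
3rd diffs: 144, 192, 240.
4th diffs: 48, 48 (constant).
Newton forward-difference form: a_j = 13 + 66·C(j-1,1) + 154·C(j-1,2) + 144·C(j-1,3) + 48·C(j-1,4).
At j = 12: j-1 = 11, so a_{12} = 13 + 726 + 8470 + 23760 + 15840 = 48809.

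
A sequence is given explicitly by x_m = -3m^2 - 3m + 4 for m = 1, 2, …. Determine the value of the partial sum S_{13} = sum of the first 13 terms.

Over m = 1..13: Σm = 91, Σm² = 819.
Total = (-3)·819 + (-3)·91 + (4)·13 = -2678.

-2678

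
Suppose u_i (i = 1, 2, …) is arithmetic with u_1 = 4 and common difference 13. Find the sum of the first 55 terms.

u_i = 4 + (i - 1)·13.
u_{55} = 706; S = 55·(4 + 706)/2 = 19525.

19525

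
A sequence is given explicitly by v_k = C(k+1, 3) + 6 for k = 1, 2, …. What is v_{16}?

686

C(17, 3) = 680, so v_{16} = 686.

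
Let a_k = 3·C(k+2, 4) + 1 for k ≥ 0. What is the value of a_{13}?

C(15, 4) = 1365, so a_{13} = 4096.

4096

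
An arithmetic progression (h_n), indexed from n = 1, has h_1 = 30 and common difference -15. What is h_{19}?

-240

h_n = 30 + (n - 1)·(-15).
h_{19} = 30 + 18·(-15) = -240.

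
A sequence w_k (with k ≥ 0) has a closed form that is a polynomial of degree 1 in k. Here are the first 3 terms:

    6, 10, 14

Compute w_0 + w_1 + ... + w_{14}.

1st diffs: 4, 4 (constant).
So w_k = 4k + 6.
Continuing: …, 18, 22, 26, 30, …, w_{14} = 62.
Summing k = 0..14 (15 terms) gives 510.

510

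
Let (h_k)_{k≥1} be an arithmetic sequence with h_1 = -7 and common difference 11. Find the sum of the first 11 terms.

528

h_k = -7 + (k - 1)·11.
h_{11} = 103; S = 11·(-7 + 103)/2 = 528.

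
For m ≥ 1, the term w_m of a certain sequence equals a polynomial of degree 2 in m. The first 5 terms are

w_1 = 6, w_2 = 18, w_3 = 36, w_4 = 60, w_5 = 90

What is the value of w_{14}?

1st diffs: 12, 18, 24, 30.
2nd diffs: 6, 6, 6 (constant).
Newton forward-difference form: w_m = 6 + 12·C(m-1,1) + 6·C(m-1,2).
At m = 14: m-1 = 13, so w_{14} = 6 + 156 + 468 = 630.

630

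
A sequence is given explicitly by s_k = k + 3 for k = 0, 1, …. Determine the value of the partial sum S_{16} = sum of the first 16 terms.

Over k = 0..15: Σk = 120.
Total = (1)·120 + (3)·16 = 168.

168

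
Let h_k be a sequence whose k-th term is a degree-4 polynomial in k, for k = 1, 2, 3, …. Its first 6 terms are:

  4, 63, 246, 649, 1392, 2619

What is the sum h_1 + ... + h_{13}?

1st diffs: 59, 183, 403, 743, 1227.
2nd diffs: 124, 220, 340, 484.
3rd diffs: 96, 120, 144.
4th diffs: 24, 24 (constant).
So h_k = k^4 + 6k^3 + k^2 - k - 3.
Continuing: …, 4498, 7221, 11004, 16087, …, h_{13} = 41896.
Summing k = 1..13 (13 terms) gives 139646.

139646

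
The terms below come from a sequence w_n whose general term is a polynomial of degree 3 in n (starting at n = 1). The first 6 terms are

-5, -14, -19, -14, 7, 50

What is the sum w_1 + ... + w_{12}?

1st diffs: -9, -5, 5, 21, 43.
2nd diffs: 4, 10, 16, 22.
3rd diffs: 6, 6, 6 (constant).
Newton forward-difference form: w_n = -5 + (-9)·C(n-1,1) + 4·C(n-1,2) + 6·C(n-1,3).
Continuing: …, 121, 226, 371, 562, …, w_{12} = 1106.
Summing n = 1..12 (12 terms) gives 3196.

3196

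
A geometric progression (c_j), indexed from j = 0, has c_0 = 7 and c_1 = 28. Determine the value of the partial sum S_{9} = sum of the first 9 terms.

Common ratio r = 4.
c_j = 7·4^(j-0).
S = 7·(4^9 - 1)/(4 - 1) = 7·(262144 - 1)/(3) = 611667.

611667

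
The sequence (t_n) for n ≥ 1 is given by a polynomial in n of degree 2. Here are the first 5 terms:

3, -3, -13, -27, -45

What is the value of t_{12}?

-283

1st diffs: -6, -10, -14, -18.
2nd diffs: -4, -4, -4 (constant).
Newton forward-difference form: t_n = 3 + (-6)·C(n-1,1) + (-4)·C(n-1,2).
At n = 12: n-1 = 11, so t_{12} = 3 - 66 - 220 = -283.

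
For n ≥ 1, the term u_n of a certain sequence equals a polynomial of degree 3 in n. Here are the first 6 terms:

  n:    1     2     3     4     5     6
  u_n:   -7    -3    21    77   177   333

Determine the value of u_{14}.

1st diffs: 4, 24, 56, 100, 156.
2nd diffs: 20, 32, 44, 56.
3rd diffs: 12, 12, 12 (constant).
Newton forward-difference form: u_n = -7 + 4·C(n-1,1) + 20·C(n-1,2) + 12·C(n-1,3).
At n = 14: n-1 = 13, so u_{14} = -7 + 52 + 1560 + 3432 = 5037.

5037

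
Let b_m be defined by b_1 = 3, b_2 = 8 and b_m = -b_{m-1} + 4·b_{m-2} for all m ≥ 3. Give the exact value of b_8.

Step forward from the initial values:
b_3 = 4; b_4 = 28; b_5 = -12; b_6 = 124; b_7 = -172; b_8 = 668.

668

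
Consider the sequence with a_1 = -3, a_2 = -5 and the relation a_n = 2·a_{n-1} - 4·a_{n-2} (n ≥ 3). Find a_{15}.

8192

Compute successive terms:
a_3 = 2  a_4 = 24  a_5 = 40  …  a_{12} = -1024  a_{13} = -12288  a_{14} = -20480  a_{15} = 8192.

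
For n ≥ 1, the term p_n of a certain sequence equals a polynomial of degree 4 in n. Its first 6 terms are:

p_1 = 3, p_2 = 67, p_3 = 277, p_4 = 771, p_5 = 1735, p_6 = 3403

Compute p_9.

1st diffs: 64, 210, 494, 964, 1668.
2nd diffs: 146, 284, 470, 704.
3rd diffs: 138, 186, 234.
4th diffs: 48, 48 (constant).
Newton forward-difference form: p_n = 3 + 64·C(n-1,1) + 146·C(n-1,2) + 138·C(n-1,3) + 48·C(n-1,4).
At n = 9: n-1 = 8, so p_9 = 3 + 512 + 4088 + 7728 + 3360 = 15691.

15691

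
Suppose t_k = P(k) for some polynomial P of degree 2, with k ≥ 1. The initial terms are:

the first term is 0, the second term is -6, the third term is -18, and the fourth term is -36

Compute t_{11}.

1st diffs: -6, -12, -18.
2nd diffs: -6, -6 (constant).
So t_k = -3k^2 + 3k.
Evaluating at k = 11 gives t_{11} = -330.

-330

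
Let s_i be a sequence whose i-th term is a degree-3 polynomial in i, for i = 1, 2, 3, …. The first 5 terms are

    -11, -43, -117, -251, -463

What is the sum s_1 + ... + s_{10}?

1st diffs: -32, -74, -134, -212.
2nd diffs: -42, -60, -78.
3rd diffs: -18, -18 (constant).
Newton forward-difference form: s_i = -11 + (-32)·C(i-1,1) + (-42)·C(i-1,2) + (-18)·C(i-1,3).
Continuing: …, -771, -1193, -1747, -2451, …, s_{10} = -3323.
Summing i = 1..10 (10 terms) gives -10370.

-10370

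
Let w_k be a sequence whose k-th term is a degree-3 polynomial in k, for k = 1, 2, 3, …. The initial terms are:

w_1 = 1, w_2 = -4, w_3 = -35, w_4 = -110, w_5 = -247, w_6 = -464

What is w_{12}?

-4454

1st diffs: -5, -31, -75, -137, -217.
2nd diffs: -26, -44, -62, -80.
3rd diffs: -18, -18, -18 (constant).
Newton forward-difference form: w_k = 1 + (-5)·C(k-1,1) + (-26)·C(k-1,2) + (-18)·C(k-1,3).
At k = 12: k-1 = 11, so w_{12} = 1 - 55 - 1430 - 2970 = -4454.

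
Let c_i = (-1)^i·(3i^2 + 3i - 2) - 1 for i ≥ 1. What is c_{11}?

(-1)^11 = -1; 3i^2 + 3i - 2 at i=11 is 394; so c_{11} = -395.

-395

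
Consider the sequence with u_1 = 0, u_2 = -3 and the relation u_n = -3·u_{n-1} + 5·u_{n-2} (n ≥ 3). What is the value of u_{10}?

-222978

Step forward from the initial values:
u_3 = 9, u_4 = -42, u_5 = 171, u_6 = -723, u_7 = 3024, u_8 = -12687, u_9 = 53181, u_{10} = -222978.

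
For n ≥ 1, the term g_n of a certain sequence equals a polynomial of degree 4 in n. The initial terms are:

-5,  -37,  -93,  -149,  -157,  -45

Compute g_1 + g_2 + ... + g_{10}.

6718

1st diffs: -32, -56, -56, -8, 112.
2nd diffs: -24, 0, 48, 120.
3rd diffs: 24, 48, 72.
4th diffs: 24, 24 (constant).
So g_n = n^4 - 6n^3 - n^2 - 2n + 3.
Continuing: 283, 947, 2091, 3883.
Summing n = 1..10 (10 terms) gives 6718.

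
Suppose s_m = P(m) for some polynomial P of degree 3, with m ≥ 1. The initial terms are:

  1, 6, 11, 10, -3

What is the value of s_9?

1st diffs: 5, 5, -1, -13.
2nd diffs: 0, -6, -12.
3rd diffs: -6, -6 (constant).
Newton forward-difference form: s_m = 1 + 5·C(m-1,1) + (-6)·C(m-1,3).
At m = 9: m-1 = 8, so s_9 = 1 + 40 - 336 = -295.

-295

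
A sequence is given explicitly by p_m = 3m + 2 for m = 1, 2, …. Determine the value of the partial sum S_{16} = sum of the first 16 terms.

Over m = 1..16: Σm = 136.
Total = (3)·136 + (2)·16 = 440.

440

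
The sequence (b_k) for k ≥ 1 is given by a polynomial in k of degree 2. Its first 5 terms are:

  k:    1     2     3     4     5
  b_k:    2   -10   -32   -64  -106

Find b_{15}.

-1076

1st diffs: -12, -22, -32, -42.
2nd diffs: -10, -10, -10 (constant).
Newton forward-difference form: b_k = 2 + (-12)·C(k-1,1) + (-10)·C(k-1,2).
At k = 15: k-1 = 14, so b_{15} = 2 - 168 - 910 = -1076.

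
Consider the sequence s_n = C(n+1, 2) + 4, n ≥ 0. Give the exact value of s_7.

32

C(8, 2) = 28, so s_7 = 32.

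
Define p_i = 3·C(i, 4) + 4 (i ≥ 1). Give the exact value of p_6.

C(6, 4) = 15, so p_6 = 49.

49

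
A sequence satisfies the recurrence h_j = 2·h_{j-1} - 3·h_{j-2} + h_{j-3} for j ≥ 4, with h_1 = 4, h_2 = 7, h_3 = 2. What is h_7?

Step forward from the initial values:
h_4 = -13  h_5 = -25  h_6 = -9  h_7 = 44.

44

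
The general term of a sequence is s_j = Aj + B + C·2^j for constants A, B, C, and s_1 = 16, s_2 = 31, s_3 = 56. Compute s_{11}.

The three given values yield: A + B + 2C = 16; 2A + B + 4C = 31; 3A + B + 8C = 56.
Subtracting the first from the second: A + 2C = 15.
Subtracting the second from the third: A + 4C = 25.
Solving: C = 5, A = 5, then B = 1.
So s_j = 5·j + 1 + 5·2^j; at j=11 this is 10296.

10296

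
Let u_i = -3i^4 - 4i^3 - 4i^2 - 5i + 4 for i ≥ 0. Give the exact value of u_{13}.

-95208

u_{13} = -3·13^4 - 4·13^3 - 4·13^2 - 5·13 + 4 = -95208.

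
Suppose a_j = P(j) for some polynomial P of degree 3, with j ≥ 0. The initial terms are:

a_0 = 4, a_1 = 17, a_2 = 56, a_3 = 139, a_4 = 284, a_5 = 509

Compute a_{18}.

18904

1st diffs: 13, 39, 83, 145, 225.
2nd diffs: 26, 44, 62, 80.
3rd diffs: 18, 18, 18 (constant).
Newton forward-difference form: a_j = 4 + 13·C(j,1) + 26·C(j,2) + 18·C(j,3).
At j = 18: j = 18, so a_{18} = 4 + 234 + 3978 + 14688 = 18904.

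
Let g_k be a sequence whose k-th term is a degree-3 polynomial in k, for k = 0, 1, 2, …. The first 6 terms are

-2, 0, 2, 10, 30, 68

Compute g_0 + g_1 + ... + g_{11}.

3078

1st diffs: 2, 2, 8, 20, 38.
2nd diffs: 0, 6, 12, 18.
3rd diffs: 6, 6, 6 (constant).
So g_k = k^3 - 3k^2 + 4k - 2.
Continuing: …, 130, 222, 350, 520, …, g_{11} = 1010.
Summing k = 0..11 (12 terms) gives 3078.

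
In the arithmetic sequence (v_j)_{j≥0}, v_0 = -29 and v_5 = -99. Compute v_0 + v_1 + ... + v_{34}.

-9345

Common difference d = (-99 - (-29)) / (5 - 0) = -14.
v_j = -29 + (j - 0)·(-14).
v_{34} = -505; S = 35·(-29 + (-505))/2 = -9345.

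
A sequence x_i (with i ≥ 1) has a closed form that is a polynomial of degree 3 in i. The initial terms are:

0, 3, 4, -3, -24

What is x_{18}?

1st diffs: 3, 1, -7, -21.
2nd diffs: -2, -8, -14.
3rd diffs: -6, -6 (constant).
Newton forward-difference form: x_i = 3·C(i-1,1) + (-2)·C(i-1,2) + (-6)·C(i-1,3).
At i = 18: i-1 = 17, so x_{18} = 51 - 272 - 4080 = -4301.

-4301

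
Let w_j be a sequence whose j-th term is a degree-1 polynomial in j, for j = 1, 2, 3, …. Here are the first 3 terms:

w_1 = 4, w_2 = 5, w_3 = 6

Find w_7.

1st diffs: 1, 1 (constant).
So w_j = j + 3.
Evaluating at j = 7 gives w_7 = 10.

10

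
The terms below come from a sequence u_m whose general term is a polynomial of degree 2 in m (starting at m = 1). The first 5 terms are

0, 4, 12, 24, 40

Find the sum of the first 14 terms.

1st diffs: 4, 8, 12, 16.
2nd diffs: 4, 4, 4 (constant).
Newton forward-difference form: u_m = 4·C(m-1,1) + 4·C(m-1,2).
Continuing: …, 60, 84, 112, 144, …, u_{14} = 364.
Summing m = 1..14 (14 terms) gives 1820.

1820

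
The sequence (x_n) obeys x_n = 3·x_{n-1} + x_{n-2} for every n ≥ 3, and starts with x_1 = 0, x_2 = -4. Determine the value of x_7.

-1440

Iterate the recurrence:
x_3 = -12; x_4 = -40; x_5 = -132; x_6 = -436; x_7 = -1440.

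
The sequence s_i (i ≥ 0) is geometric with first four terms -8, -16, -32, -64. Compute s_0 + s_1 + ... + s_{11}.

-32760

Common ratio r = 2.
s_i = (-8)·2^(i-0).
S = (-8)·(2^12 - 1)/(2 - 1) = (-8)·(4096 - 1)/(1) = -32760.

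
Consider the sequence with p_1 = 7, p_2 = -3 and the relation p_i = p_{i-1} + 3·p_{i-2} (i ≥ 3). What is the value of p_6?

p_3 = 18, p_4 = 9, p_5 = 63, p_6 = 90.

90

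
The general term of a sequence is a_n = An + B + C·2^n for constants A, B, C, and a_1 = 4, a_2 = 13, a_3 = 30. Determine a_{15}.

131082

The three given values yield: A + B + 2C = 4; 2A + B + 4C = 13; 3A + B + 8C = 30.
Subtracting the first from the second: A + 2C = 9.
Subtracting the second from the third: A + 4C = 17.
Solving: C = 4, A = 1, then B = -5.
So a_n = 1·n + (-5) + 4·2^n; at n=15 this is 131082.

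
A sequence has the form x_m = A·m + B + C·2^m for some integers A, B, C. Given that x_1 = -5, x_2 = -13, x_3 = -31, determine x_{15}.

Write the equations: A + B + 2C = -5; 2A + B + 4C = -13; 3A + B + 8C = -31.
Subtracting the first from the second: A + 2C = -8.
Subtracting the second from the third: A + 4C = -18.
Solving: C = -5, A = 2, then B = 3.
So x_m = 2·m + 3 + (-5)·2^m; at m=15 this is -163807.

-163807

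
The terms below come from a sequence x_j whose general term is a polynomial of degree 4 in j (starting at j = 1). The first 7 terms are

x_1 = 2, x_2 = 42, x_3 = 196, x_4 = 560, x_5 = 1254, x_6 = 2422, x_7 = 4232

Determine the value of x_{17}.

1st diffs: 40, 154, 364, 694, 1168, 1810.
2nd diffs: 114, 210, 330, 474, 642.
3rd diffs: 96, 120, 144, 168.
4th diffs: 24, 24, 24 (constant).
Newton forward-difference form: x_j = 2 + 40·C(j-1,1) + 114·C(j-1,2) + 96·C(j-1,3) + 24·C(j-1,4).
At j = 17: j-1 = 16, so x_{17} = 2 + 640 + 13680 + 53760 + 43680 = 111762.

111762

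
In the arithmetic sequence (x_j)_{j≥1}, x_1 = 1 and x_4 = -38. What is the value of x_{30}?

Common difference d = (-38 - 1) / (4 - 1) = -13.
x_j = 1 + (j - 1)·(-13).
x_{30} = 1 + 29·(-13) = -376.

-376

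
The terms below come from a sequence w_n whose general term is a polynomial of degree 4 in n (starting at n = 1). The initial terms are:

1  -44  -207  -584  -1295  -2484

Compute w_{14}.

-54404

1st diffs: -45, -163, -377, -711, -1189.
2nd diffs: -118, -214, -334, -478.
3rd diffs: -96, -120, -144.
4th diffs: -24, -24 (constant).
So w_n = -n^4 - 6n^3 + 2n^2 + 6n.
Evaluating at n = 14 gives w_{14} = -54404.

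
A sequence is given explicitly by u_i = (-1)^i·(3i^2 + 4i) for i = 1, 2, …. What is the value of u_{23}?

-1679

(-1)^23 = -1; 3i^2 + 4i at i=23 is 1679; so u_{23} = -1679.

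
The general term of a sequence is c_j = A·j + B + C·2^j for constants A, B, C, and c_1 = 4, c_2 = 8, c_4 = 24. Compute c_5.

42

Plug in j = 1, 2, 4: A + B + 2C = 4; 2A + B + 4C = 8; 4A + B + 16C = 24.
Subtracting the first from the second: A + 2C = 4.
Subtracting the second from the third: 2A + 12C = 16.
Solving: C = 1, A = 2, then B = 0.
So c_j = 2·j + 0 + 1·2^j; at j=5 this is 42.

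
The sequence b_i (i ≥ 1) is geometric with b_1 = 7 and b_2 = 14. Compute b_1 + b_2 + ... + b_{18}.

1835001

Common ratio r = 2.
b_i = 7·2^(i-1).
S = 7·(2^18 - 1)/(2 - 1) = 7·(262144 - 1)/(1) = 1835001.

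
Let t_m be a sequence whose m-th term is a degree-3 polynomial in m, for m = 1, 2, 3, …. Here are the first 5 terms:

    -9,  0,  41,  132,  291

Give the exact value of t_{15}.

1st diffs: 9, 41, 91, 159.
2nd diffs: 32, 50, 68.
3rd diffs: 18, 18 (constant).
So t_m = 3m^3 - 2m^2 - 6m - 4.
Evaluating at m = 15 gives t_{15} = 9581.

9581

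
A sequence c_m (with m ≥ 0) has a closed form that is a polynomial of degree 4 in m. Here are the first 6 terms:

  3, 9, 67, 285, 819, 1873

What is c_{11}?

36589

1st diffs: 6, 58, 218, 534, 1054.
2nd diffs: 52, 160, 316, 520.
3rd diffs: 108, 156, 204.
4th diffs: 48, 48 (constant).
Newton forward-difference form: c_m = 3 + 6·C(m,1) + 52·C(m,2) + 108·C(m,3) + 48·C(m,4).
At m = 11: m = 11, so c_{11} = 3 + 66 + 2860 + 17820 + 15840 = 36589.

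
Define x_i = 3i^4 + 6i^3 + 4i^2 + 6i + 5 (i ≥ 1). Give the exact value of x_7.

9504

x_7 = 3·7^4 + 6·7^3 + 4·7^2 + 6·7 + 5 = 9504.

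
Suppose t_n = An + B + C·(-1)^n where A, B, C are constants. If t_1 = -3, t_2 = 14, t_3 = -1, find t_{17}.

13

Plug in n = 1, 2, 3: A + B - C = -3; 2A + B + C = 14; 3A + B - C = -1.
Subtracting the first from the second: A + 2C = 17.
Subtracting the second from the third: A - 2C = -15.
Solving: C = 8, A = 1, then B = 4.
Therefore t_{17} = 17 + 4 + 8·(-1) = 13.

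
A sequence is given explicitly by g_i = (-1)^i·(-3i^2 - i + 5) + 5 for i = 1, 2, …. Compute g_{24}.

(-1)^24 = 1; -3i^2 - i + 5 at i=24 is -1747; so g_{24} = -1742.

-1742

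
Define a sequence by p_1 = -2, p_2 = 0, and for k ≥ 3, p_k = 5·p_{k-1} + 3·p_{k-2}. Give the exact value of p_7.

p_3 = -6, p_4 = -30, p_5 = -168, p_6 = -930, p_7 = -5154.

-5154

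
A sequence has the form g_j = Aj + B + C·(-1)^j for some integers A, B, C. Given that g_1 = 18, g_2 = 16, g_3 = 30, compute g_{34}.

At j = 1, 2, 3: A + B - C = 18; 2A + B + C = 16; 3A + B - C = 30.
Subtracting the first from the second: A + 2C = -2.
Subtracting the second from the third: A - 2C = 14.
Solving: C = -4, A = 6, then B = 8.
Hence g_{34} = 6·34 + 8 + (-4)·1 = 208.

208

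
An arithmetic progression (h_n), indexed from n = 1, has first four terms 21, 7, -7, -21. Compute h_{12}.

Common difference d = -14.
h_n = 21 + (n - 1)·(-14).
h_{12} = 21 + 11·(-14) = -133.

-133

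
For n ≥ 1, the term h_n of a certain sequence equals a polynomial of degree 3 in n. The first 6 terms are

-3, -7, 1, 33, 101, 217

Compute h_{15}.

1st diffs: -4, 8, 32, 68, 116.
2nd diffs: 12, 24, 36, 48.
3rd diffs: 12, 12, 12 (constant).
So h_n = 2n^3 - 6n^2 + 1.
Evaluating at n = 15 gives h_{15} = 5401.

5401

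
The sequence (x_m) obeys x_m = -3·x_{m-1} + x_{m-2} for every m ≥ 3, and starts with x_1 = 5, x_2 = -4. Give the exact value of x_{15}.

28105577

Step forward from the initial values:
x_3 = 17, x_4 = -55, x_5 = 182, …, x_{12} = -780109, x_{13} = 2576525, x_{14} = -8509684, x_{15} = 28105577.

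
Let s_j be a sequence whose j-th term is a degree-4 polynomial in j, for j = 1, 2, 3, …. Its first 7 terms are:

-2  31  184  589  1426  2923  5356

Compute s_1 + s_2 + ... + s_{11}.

87329

1st diffs: 33, 153, 405, 837, 1497, 2433.
2nd diffs: 120, 252, 432, 660, 936.
3rd diffs: 132, 180, 228, 276.
4th diffs: 48, 48, 48 (constant).
Newton forward-difference form: s_j = -2 + 33·C(j-1,1) + 120·C(j-1,2) + 132·C(j-1,3) + 48·C(j-1,4).
Continuing: 9049, 14374, 21751, 31648.
Summing j = 1..11 (11 terms) gives 87329.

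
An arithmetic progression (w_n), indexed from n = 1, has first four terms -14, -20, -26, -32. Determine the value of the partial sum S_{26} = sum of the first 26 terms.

Common difference d = -6.
w_n = -14 + (n - 1)·(-6).
w_{26} = -164; S = 26·(-14 + (-164))/2 = -2314.

-2314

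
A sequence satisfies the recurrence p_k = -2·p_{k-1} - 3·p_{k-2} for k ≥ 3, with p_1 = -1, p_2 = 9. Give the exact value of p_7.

p_3 = -15  p_4 = 3  p_5 = 39  p_6 = -87  p_7 = 57.

57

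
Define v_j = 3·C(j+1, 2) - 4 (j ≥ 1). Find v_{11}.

194

C(12, 2) = 66, so v_{11} = 194.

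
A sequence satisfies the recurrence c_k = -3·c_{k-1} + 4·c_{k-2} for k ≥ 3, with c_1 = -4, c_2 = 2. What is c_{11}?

-1258294

c_3 = -22; c_4 = 74; c_5 = -310; c_6 = 1226; c_7 = -4918; c_8 = 19658; c_9 = -78646; c_{10} = 314570; c_{11} = -1258294.
(Characteristic roots are 1 and -4.)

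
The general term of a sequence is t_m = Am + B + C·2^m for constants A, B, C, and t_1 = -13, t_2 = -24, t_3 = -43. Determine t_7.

Write the equations: A + B + 2C = -13; 2A + B + 4C = -24; 3A + B + 8C = -43.
Subtracting the first from the second: A + 2C = -11.
Subtracting the second from the third: A + 4C = -19.
Solving: C = -4, A = -3, then B = -2.
Hence t_7 = -3·7 + (-2) + (-4)·128 = -535.

-535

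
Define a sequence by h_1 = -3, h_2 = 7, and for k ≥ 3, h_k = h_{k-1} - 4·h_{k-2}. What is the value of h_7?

Applying the relation repeatedly:
h_3 = 19;  h_4 = -9;  h_5 = -85;  h_6 = -49;  h_7 = 291.

291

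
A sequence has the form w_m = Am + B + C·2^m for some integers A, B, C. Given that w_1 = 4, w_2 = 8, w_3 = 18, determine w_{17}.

393182

Write the equations: A + B + 2C = 4; 2A + B + 4C = 8; 3A + B + 8C = 18.
Subtracting the first from the second: A + 2C = 4.
Subtracting the second from the third: A + 4C = 10.
Solving: C = 3, A = -2, then B = 0.
So w_m = -2·m + 0 + 3·2^m; at m=17 this is 393182.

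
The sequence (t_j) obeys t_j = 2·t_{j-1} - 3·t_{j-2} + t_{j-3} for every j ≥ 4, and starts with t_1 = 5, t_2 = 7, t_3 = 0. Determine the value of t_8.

91

Iterate the recurrence:
t_4 = -16; t_5 = -25; t_6 = -2; t_7 = 55; t_8 = 91.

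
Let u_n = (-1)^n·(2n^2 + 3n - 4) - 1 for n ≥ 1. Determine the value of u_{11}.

-272

(-1)^11 = -1; 2n^2 + 3n - 4 at n=11 is 271; so u_{11} = -272.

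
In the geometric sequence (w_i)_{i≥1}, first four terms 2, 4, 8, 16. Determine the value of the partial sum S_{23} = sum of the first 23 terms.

Common ratio r = 2.
w_i = 2·2^(i-1).
S = 2·(2^23 - 1)/(2 - 1) = 2·(8388608 - 1)/(1) = 16777214.

16777214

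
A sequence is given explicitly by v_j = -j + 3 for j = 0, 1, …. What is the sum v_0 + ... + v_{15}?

Over j = 0..15: Σj = 120.
Total = (-1)·120 + (3)·16 = -72.

-72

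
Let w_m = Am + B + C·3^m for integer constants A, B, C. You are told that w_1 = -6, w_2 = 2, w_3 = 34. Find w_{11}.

Plug in m = 1, 2, 3: A + B + 3C = -6; 2A + B + 9C = 2; 3A + B + 27C = 34.
Subtracting the first from the second: A + 6C = 8.
Subtracting the second from the third: A + 18C = 32.
Solving: C = 2, A = -4, then B = -8.
Therefore w_{11} = -44 + (-8) + 2·177147 = 354242.

354242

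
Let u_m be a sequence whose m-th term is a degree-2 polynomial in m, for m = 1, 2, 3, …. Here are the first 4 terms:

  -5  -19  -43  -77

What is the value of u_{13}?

1st diffs: -14, -24, -34.
2nd diffs: -10, -10 (constant).
Newton forward-difference form: u_m = -5 + (-14)·C(m-1,1) + (-10)·C(m-1,2).
At m = 13: m-1 = 12, so u_{13} = -5 - 168 - 660 = -833.

-833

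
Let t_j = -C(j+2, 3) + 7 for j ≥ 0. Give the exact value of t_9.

-158

C(11, 3) = 165, so t_9 = -158.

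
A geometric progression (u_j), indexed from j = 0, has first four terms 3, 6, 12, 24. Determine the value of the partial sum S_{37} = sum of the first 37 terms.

412316860413

Common ratio r = 2.
u_j = 3·2^(j-0).
S = 3·(2^37 - 1)/(2 - 1) = 3·(137438953472 - 1)/(1) = 412316860413.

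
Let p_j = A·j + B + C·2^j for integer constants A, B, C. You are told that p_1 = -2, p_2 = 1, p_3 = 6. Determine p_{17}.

The three given values yield: A + B + 2C = -2; 2A + B + 4C = 1; 3A + B + 8C = 6.
Subtracting the first from the second: A + 2C = 3.
Subtracting the second from the third: A + 4C = 5.
Solving: C = 1, A = 1, then B = -5.
Hence p_{17} = 1·17 + (-5) + 1·131072 = 131084.

131084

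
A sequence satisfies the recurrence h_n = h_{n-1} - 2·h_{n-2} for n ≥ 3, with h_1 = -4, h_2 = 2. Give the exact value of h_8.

54

Step forward from the initial values:
h_3 = 10, h_4 = 6, h_5 = -14, h_6 = -26, h_7 = 2, h_8 = 54.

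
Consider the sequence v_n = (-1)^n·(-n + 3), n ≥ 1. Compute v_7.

(-1)^7 = -1; -n + 3 at n=7 is -4; so v_7 = 4.

4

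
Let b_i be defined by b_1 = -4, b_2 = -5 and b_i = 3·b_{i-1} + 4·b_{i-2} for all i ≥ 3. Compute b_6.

-1841

Compute successive terms:
b_3 = -31, b_4 = -113, b_5 = -463, b_6 = -1841.
(Characteristic roots are 4 and -1.)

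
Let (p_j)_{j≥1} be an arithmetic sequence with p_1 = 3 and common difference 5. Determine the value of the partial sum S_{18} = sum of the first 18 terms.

819

p_j = 3 + (j - 1)·5.
p_{18} = 88; S = 18·(3 + 88)/2 = 819.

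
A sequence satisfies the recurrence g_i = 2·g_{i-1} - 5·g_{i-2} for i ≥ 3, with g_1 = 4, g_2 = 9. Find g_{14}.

49149

Step forward from the initial values:
g_3 = -2; g_4 = -49; g_5 = -88; …; g_{11} = -6842; g_{12} = 19271; g_{13} = 72752; g_{14} = 49149.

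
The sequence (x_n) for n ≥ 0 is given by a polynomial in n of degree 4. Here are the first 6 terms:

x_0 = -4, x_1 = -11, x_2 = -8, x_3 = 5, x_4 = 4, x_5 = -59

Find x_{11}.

-7451

1st diffs: -7, 3, 13, -1, -63.
2nd diffs: 10, 10, -14, -62.
3rd diffs: 0, -24, -48.
4th diffs: -24, -24 (constant).
So x_n = -n^4 + 6n^3 - 6n^2 - 6n - 4.
Evaluating at n = 11 gives x_{11} = -7451.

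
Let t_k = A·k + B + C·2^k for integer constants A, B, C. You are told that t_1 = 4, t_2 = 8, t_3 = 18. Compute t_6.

The three given values yield: A + B + 2C = 4; 2A + B + 4C = 8; 3A + B + 8C = 18.
Subtracting the first from the second: A + 2C = 4.
Subtracting the second from the third: A + 4C = 10.
Solving: C = 3, A = -2, then B = 0.
Hence t_6 = -2·6 + 0 + 3·64 = 180.

180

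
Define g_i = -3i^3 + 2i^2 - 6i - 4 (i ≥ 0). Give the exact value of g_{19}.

g_{19} = -3·19^3 + 2·19^2 - 6·19 - 4 = -19973.

-19973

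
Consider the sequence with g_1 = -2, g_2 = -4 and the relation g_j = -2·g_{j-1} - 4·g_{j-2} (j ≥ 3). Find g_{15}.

65536

Step forward from the initial values:
g_3 = 16;  g_4 = -16;  g_5 = -32;  …;  g_{12} = 8192;  g_{13} = -8192;  g_{14} = -16384;  g_{15} = 65536.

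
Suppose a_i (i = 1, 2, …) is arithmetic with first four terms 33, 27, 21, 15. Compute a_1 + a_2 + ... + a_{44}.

Common difference d = -6.
a_i = 33 + (i - 1)·(-6).
a_{44} = -225; S = 44·(33 + (-225))/2 = -4224.

-4224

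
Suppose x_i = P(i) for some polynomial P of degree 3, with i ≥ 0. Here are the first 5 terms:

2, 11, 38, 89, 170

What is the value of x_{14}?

3950

1st diffs: 9, 27, 51, 81.
2nd diffs: 18, 24, 30.
3rd diffs: 6, 6 (constant).
Newton forward-difference form: x_i = 2 + 9·C(i,1) + 18·C(i,2) + 6·C(i,3).
At i = 14: i = 14, so x_{14} = 2 + 126 + 1638 + 2184 = 3950.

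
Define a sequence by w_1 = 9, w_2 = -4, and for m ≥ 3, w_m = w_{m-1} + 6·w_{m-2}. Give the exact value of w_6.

482

Applying the relation repeatedly:
w_3 = 50;  w_4 = 26;  w_5 = 326;  w_6 = 482.
(Characteristic roots are 3 and -2.)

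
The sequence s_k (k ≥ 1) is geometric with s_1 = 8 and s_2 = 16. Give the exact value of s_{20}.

4194304

Common ratio r = 2.
s_k = 8·2^(k-1).
s_{20} = 8·2^19 = 4194304.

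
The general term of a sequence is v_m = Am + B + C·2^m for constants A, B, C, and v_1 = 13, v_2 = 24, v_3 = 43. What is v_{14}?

65580

Plug in m = 1, 2, 3: A + B + 2C = 13; 2A + B + 4C = 24; 3A + B + 8C = 43.
Subtracting the first from the second: A + 2C = 11.
Subtracting the second from the third: A + 4C = 19.
Solving: C = 4, A = 3, then B = 2.
Hence v_{14} = 3·14 + 2 + 4·16384 = 65580.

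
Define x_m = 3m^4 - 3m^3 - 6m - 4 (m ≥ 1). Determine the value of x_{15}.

141656

x_{15} = 3·15^4 - 3·15^3 - 6·15 - 4 = 141656.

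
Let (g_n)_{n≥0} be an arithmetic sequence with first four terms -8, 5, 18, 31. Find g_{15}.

Common difference d = 13.
g_n = -8 + (n - 0)·13.
g_{15} = -8 + 15·13 = 187.

187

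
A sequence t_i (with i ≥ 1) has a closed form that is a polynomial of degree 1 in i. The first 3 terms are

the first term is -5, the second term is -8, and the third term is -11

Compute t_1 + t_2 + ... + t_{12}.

-258

1st diffs: -3, -3 (constant).
So t_i = -3i - 2.
Continuing: …, -14, -17, -20, -23, …, t_{12} = -38.
Summing i = 1..12 (12 terms) gives -258.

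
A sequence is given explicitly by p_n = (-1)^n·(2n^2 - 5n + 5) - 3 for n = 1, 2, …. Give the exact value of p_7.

(-1)^7 = -1; 2n^2 - 5n + 5 at n=7 is 68; so p_7 = -71.

-71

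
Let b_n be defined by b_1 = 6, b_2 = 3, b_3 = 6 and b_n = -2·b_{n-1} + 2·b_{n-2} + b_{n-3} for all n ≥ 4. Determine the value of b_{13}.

b_4 = 0, b_5 = 15, b_6 = -24, b_7 = 78, b_8 = -189, b_9 = 510, b_{10} = -1320, b_{11} = 3471, b_{12} = -9072, b_{13} = 23766.

23766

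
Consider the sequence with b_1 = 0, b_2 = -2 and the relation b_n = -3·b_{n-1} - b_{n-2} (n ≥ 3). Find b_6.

Iterate the recurrence:
b_3 = 6;  b_4 = -16;  b_5 = 42;  b_6 = -110.

-110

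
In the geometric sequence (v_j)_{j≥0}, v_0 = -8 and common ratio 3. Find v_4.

v_j = (-8)·3^(j-0).
v_4 = (-8)·3^4 = -648.

-648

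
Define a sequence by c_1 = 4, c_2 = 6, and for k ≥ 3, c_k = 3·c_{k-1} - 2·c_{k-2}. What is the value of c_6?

Compute successive terms:
c_3 = 10; c_4 = 18; c_5 = 34; c_6 = 66.
(Characteristic roots are 2 and 1.)

66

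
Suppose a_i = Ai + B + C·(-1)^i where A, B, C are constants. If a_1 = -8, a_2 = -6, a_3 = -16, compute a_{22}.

At i = 1, 2, 3: A + B - C = -8; 2A + B + C = -6; 3A + B - C = -16.
Subtracting the first from the second: A + 2C = 2.
Subtracting the second from the third: A - 2C = -10.
Solving: C = 3, A = -4, then B = -1.
Hence a_{22} = -4·22 + (-1) + 3·1 = -86.

-86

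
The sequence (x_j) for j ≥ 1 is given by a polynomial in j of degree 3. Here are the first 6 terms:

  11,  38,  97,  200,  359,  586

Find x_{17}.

1st diffs: 27, 59, 103, 159, 227.
2nd diffs: 32, 44, 56, 68.
3rd diffs: 12, 12, 12 (constant).
So x_j = 2j^3 + 4j^2 + j + 4.
Evaluating at j = 17 gives x_{17} = 11003.

11003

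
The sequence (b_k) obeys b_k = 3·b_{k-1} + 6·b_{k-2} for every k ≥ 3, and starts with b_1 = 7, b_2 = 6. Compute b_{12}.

30326400

Iterate the recurrence:
b_3 = 60; b_4 = 216; b_5 = 1008; b_6 = 4320; b_7 = 19008; b_8 = 82944; b_9 = 362880; b_{10} = 1586304; b_{11} = 6936192; b_{12} = 30326400.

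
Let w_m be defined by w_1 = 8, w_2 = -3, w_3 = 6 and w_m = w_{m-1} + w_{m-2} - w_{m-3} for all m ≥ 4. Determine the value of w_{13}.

-4

w_4 = -5; w_5 = 4; w_6 = -7; w_7 = 2; w_8 = -9; w_9 = 0; w_{10} = -11; w_{11} = -2; w_{12} = -13; w_{13} = -4.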